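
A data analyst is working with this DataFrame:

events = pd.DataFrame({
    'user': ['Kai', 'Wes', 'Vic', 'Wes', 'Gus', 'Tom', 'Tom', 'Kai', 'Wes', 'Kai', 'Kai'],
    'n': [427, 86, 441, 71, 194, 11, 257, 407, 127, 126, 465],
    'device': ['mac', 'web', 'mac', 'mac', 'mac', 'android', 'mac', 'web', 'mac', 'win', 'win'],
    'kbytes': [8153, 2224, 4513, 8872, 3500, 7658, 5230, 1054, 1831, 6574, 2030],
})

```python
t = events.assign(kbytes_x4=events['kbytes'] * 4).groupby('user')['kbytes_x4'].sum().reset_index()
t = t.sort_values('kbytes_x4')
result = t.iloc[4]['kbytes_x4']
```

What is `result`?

71244

add column kbytes_x4 = events['kbytes'] * 4:
   user    n   device  kbytes  kbytes_x4
0   Kai  427      mac    8153      32612
1   Wes   86      web    2224       8896
2   Vic  441      mac    4513      18052
3   Wes   71      mac    8872      35488
4   Gus  194      mac    3500      14000
5   Tom   11  android    7658      30632
6   Tom  257      mac    5230      20920
7   Kai  407      web    1054       4216
8   Wes  127      mac    1831       7324
9   Kai  126      win    6574      26296
10  Kai  465      win    2030       8120
group by user, sum of kbytes_x4:
user
Gus    14000
Kai    71244
Tom    51552
Vic    18052
Wes    51708
Name: kbytes_x4, dtype: int64
reset_index():
  user  kbytes_x4
0  Gus      14000
1  Kai      71244
2  Tom      51552
3  Vic      18052
4  Wes      51708
sort by kbytes_x4:
  user  kbytes_x4
0  Gus      14000
3  Vic      18052
2  Tom      51552
4  Wes      51708
1  Kai      71244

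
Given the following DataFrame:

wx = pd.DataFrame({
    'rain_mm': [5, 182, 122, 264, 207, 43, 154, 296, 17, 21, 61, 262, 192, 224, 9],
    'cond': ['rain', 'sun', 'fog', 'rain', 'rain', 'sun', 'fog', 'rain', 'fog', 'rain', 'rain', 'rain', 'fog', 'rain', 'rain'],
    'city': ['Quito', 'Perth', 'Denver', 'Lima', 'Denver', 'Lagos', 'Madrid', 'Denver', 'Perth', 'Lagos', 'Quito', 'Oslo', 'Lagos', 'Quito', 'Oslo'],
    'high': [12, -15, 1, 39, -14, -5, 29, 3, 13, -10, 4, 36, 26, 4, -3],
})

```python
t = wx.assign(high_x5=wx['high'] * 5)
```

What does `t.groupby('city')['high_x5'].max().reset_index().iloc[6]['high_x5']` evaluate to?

add column high_x5 = wx['high'] * 5:
    rain_mm  cond    city  high  high_x5
0         5  rain   Quito    12       60
1       182   sun   Perth   -15      -75
2       122   fog  Denver     1        5
3       264  rain    Lima    39      195
4       207  rain  Denver   -14      -70
5        43   sun   Lagos    -5      -25
6       154   fog  Madrid    29      145
7       296  rain  Denver     3       15
8        17   fog   Perth    13       65
9        21  rain   Lagos   -10      -50
10       61  rain   Quito     4       20
11      262  rain    Oslo    36      180
12      192   fog   Lagos    26      130
13      224  rain   Quito     4       20
14        9  rain    Oslo    -3      -15
group by city, max of high_x5:
city
Denver     15
Lagos     130
Lima      195
Madrid    145
Oslo      180
Perth      65
Quito      60
Name: high_x5, dtype: int64
reset_index():
     city  high_x5
0  Denver       15
1   Lagos      130
2    Lima      195
3  Madrid      145
4    Oslo      180
5   Perth       65
6   Quito       60
So iloc[6]['high_x5'] = 60.

60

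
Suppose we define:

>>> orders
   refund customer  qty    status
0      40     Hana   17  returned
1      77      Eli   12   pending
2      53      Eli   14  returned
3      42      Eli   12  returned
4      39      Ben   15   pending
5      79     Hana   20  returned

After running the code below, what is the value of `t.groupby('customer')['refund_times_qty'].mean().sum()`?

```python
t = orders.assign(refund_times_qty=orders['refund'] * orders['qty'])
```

2438.33333333

add column refund_times_qty = orders['refund'] * orders['qty']:
   refund customer  qty    status  refund_times_qty
0      40     Hana   17  returned               680
1      77      Eli   12   pending               924
2      53      Eli   14  returned               742
3      42      Eli   12  returned               504
4      39      Ben   15   pending               585
5      79     Hana   20  returned              1580
group by customer, mean of refund_times_qty:
customer
Ben      585.000000
Eli      723.333333
Hana    1130.000000
Name: refund_times_qty, dtype: float64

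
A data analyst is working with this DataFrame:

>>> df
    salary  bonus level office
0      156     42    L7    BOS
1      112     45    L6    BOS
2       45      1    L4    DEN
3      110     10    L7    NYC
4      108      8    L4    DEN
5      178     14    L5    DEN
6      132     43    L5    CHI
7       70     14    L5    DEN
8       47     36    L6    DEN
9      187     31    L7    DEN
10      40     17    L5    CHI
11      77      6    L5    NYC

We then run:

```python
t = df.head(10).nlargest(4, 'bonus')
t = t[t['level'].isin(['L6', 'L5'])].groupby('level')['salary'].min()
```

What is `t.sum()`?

179

take first 10 rows:
   salary  bonus level office
0     156     42    L7    BOS
1     112     45    L6    BOS
2      45      1    L4    DEN
3     110     10    L7    NYC
4     108      8    L4    DEN
5     178     14    L5    DEN
6     132     43    L5    CHI
7      70     14    L5    DEN
8      47     36    L6    DEN
9     187     31    L7    DEN
take 4 rows with largest bonus:
   salary  bonus level office
1     112     45    L6    BOS
6     132     43    L5    CHI
0     156     42    L7    BOS
8      47     36    L6    DEN
filter rows where level in ['L6', 'L5']:
   salary  bonus level office
1     112     45    L6    BOS
6     132     43    L5    CHI
8      47     36    L6    DEN
group by level, min of salary:
level
L5    132
L6     47
Name: salary, dtype: int64
So sum() = 179.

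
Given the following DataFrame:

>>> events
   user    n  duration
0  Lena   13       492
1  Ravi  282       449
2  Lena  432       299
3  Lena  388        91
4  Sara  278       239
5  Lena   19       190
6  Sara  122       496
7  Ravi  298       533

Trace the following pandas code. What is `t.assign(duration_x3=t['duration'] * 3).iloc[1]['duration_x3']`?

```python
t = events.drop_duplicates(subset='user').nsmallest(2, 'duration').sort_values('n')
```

drop duplicate user (keep=first):
   user    n  duration
0  Lena   13       492
1  Ravi  282       449
4  Sara  278       239
take 2 rows with smallest duration:
   user    n  duration
4  Sara  278       239
1  Ravi  282       449
sort by n:
   user    n  duration
4  Sara  278       239
1  Ravi  282       449
add column duration_x3 = t['duration'] * 3:
   user    n  duration  duration_x3
4  Sara  278       239          717
1  Ravi  282       449         1347

1347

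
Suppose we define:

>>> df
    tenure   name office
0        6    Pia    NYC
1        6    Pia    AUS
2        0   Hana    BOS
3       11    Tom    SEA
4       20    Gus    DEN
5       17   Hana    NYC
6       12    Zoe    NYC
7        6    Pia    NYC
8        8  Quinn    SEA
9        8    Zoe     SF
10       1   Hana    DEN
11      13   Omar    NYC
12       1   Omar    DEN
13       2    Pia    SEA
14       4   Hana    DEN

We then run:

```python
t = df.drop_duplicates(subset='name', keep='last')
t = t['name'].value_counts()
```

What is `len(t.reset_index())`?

drop duplicate name (keep=last):
    tenure   name office
3       11    Tom    SEA
4       20    Gus    DEN
8        8  Quinn    SEA
9        8    Zoe     SF
12       1   Omar    DEN
13       2    Pia    SEA
14       4   Hana    DEN
value_counts of name:
name
Tom      1
Gus      1
Quinn    1
Zoe      1
Omar     1
Pia      1
Hana     1
Name: count, dtype: int64
reset_index():
    name  count
0    Tom      1
1    Gus      1
2  Quinn      1
3    Zoe      1
4   Omar      1
5    Pia      1
6   Hana      1
Then the number of rows: 7

7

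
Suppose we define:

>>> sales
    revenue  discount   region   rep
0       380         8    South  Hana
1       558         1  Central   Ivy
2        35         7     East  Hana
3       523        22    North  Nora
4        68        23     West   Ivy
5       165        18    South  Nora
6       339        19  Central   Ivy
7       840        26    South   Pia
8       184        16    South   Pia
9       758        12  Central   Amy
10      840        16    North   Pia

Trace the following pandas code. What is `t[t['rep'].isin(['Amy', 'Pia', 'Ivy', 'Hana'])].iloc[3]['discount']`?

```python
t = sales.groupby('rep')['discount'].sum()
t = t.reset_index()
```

58

group by rep, sum of discount:
rep
Amy     12
Hana    15
Ivy     43
Nora    40
Pia     58
Name: discount, dtype: int64
reset_index():
    rep  discount
0   Amy        12
1  Hana        15
2   Ivy        43
3  Nora        40
4   Pia        58
filter rows where rep in ['Amy', 'Pia', 'Ivy', 'Hana']:
    rep  discount
0   Amy        12
1  Hana        15
2   Ivy        43
4   Pia        58
value at position 3, column 'discount' → 58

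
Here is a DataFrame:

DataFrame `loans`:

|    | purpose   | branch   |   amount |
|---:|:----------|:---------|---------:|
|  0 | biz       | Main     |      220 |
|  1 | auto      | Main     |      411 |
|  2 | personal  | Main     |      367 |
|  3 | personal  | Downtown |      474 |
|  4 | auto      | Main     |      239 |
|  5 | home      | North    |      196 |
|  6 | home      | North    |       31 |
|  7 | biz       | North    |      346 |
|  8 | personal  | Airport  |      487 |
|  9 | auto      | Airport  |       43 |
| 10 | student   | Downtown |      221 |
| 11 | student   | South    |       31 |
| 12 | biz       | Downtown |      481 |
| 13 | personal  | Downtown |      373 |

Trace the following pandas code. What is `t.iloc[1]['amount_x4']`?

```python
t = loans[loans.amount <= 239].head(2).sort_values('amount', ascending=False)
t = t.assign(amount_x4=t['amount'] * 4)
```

880

filter rows where amount <= 239:
    purpose    branch  amount
0       biz      Main     220
4      auto      Main     239
5      home     North     196
6      home     North      31
9      auto   Airport      43
10  student  Downtown     221
11  student     South      31
take first 2 rows:
  purpose branch  amount
0     biz   Main     220
4    auto   Main     239
sort by amount descending:
  purpose branch  amount
4    auto   Main     239
0     biz   Main     220
add column amount_x4 = t['amount'] * 4:
  purpose branch  amount  amount_x4
4    auto   Main     239        956
0     biz   Main     220        880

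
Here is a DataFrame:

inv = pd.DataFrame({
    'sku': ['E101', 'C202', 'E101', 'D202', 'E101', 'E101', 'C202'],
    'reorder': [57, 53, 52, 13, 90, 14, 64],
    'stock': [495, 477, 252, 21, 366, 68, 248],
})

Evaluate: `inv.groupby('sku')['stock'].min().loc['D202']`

21

group by sku, min of stock:
sku
C202    248
D202     21
E101     68
Name: stock, dtype: int64
The value at index 'D202' is 21.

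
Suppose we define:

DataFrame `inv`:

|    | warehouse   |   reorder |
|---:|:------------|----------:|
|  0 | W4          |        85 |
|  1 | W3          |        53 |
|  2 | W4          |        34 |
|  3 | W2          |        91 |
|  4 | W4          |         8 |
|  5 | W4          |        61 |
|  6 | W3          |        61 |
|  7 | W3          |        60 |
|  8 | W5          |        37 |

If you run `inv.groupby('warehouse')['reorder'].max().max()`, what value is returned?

91

group by warehouse, max of reorder:
warehouse
W2    91
W3    61
W4    85
W5    37
Name: reorder, dtype: int64
Taking the max of the resulting series gives 91.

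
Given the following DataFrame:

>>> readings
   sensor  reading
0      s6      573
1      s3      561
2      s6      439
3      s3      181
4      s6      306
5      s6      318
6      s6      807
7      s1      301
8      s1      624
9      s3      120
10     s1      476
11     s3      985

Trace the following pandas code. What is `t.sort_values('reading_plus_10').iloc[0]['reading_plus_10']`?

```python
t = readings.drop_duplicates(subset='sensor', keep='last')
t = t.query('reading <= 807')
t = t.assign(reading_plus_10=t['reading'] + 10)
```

486

drop duplicate sensor (keep=last):
   sensor  reading
6      s6      807
10     s1      476
11     s3      985
filter rows where reading <= 807:
   sensor  reading
6      s6      807
10     s1      476
add column reading_plus_10 = t['reading'] + 10:
   sensor  reading  reading_plus_10
6      s6      807              817
10     s1      476              486
sort by reading_plus_10:
   sensor  reading  reading_plus_10
10     s1      476              486
6      s6      807              817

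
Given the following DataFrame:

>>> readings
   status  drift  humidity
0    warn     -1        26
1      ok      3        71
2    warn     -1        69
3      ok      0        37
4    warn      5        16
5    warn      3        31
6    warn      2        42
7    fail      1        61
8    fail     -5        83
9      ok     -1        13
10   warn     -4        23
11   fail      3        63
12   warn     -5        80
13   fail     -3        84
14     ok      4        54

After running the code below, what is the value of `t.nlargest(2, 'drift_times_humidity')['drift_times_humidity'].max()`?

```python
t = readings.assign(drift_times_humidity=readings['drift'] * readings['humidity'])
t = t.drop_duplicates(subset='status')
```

add column drift_times_humidity = readings['drift'] * readings['humidity']:
   status  drift  humidity  drift_times_humidity
0    warn     -1        26                   -26
1      ok      3        71                   213
2    warn     -1        69                   -69
3      ok      0        37                     0
4    warn      5        16                    80
5    warn      3        31                    93
6    warn      2        42                    84
7    fail      1        61                    61
8    fail     -5        83                  -415
9      ok     -1        13                   -13
10   warn     -4        23                   -92
11   fail      3        63                   189
12   warn     -5        80                  -400
13   fail     -3        84                  -252
14     ok      4        54                   216
drop duplicate status (keep=first):
  status  drift  humidity  drift_times_humidity
0   warn     -1        26                   -26
1     ok      3        71                   213
7   fail      1        61                    61
take 2 rows with largest drift_times_humidity:
  status  drift  humidity  drift_times_humidity
1     ok      3        71                   213
7   fail      1        61                    61

213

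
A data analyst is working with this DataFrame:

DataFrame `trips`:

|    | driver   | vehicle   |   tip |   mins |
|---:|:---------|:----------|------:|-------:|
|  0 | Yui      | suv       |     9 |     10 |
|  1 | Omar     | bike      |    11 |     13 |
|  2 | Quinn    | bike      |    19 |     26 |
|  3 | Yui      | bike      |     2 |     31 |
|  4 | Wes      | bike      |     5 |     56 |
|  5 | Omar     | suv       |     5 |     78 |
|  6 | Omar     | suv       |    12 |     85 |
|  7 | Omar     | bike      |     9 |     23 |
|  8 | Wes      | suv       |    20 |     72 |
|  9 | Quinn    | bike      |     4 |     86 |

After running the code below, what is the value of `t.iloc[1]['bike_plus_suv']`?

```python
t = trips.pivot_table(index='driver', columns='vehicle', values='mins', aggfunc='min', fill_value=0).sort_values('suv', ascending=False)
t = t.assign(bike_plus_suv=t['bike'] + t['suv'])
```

128

pivot: rows=driver, cols=vehicle, min(mins):
vehicle  bike  suv
driver            
Omar       13   78
Quinn      26    0
Wes        56   72
Yui        31   10
sort by suv descending:
vehicle  bike  suv
driver            
Omar       13   78
Wes        56   72
Yui        31   10
Quinn      26    0
add column bike_plus_suv = t['bike'] + t['suv']:
vehicle  bike  suv  bike_plus_suv
driver                           
Omar       13   78             91
Wes        56   72            128
Yui        31   10             41
Quinn      26    0             26
The value at position 1, column 'bike_plus_suv' is 128.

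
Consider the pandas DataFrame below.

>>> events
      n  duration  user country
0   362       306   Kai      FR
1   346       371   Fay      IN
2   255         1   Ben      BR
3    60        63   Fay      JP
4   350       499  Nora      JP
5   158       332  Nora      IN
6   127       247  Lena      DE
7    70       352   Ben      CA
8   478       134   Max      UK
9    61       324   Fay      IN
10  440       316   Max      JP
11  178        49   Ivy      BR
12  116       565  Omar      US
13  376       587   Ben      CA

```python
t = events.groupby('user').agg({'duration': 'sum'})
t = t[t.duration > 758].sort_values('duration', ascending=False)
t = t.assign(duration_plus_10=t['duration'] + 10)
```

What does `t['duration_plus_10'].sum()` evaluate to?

1791

group by user, sum of duration:
      duration
user          
Ben        940
Fay        758
Ivy         49
Kai        306
Lena       247
Max        450
Nora       831
Omar       565
filter rows where duration > 758:
      duration
user          
Ben        940
Nora       831
sort by duration descending:
      duration
user          
Ben        940
Nora       831
add column duration_plus_10 = t['duration'] + 10:
      duration  duration_plus_10
user                            
Ben        940               950
Nora       831               841
Hence 1791.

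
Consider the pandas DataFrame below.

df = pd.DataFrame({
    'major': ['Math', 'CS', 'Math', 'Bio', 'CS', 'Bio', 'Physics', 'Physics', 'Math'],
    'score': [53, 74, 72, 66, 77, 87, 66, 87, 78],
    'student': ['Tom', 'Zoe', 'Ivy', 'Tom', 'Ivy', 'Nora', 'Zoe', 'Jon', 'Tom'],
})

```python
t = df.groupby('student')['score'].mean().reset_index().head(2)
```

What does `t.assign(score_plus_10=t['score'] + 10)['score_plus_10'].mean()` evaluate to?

group by student, mean of score:
student
Ivy     74.500000
Jon     87.000000
Nora    87.000000
Tom     65.666667
Zoe     70.000000
Name: score, dtype: float64
reset_index():
  student      score
0     Ivy  74.500000
1     Jon  87.000000
2    Nora  87.000000
3     Tom  65.666667
4     Zoe  70.000000
take first 2 rows:
  student  score
0     Ivy   74.5
1     Jon   87.0
add column score_plus_10 = t['score'] + 10:
  student  score  score_plus_10
0     Ivy   74.5           84.5
1     Jon   87.0           97.0

90.75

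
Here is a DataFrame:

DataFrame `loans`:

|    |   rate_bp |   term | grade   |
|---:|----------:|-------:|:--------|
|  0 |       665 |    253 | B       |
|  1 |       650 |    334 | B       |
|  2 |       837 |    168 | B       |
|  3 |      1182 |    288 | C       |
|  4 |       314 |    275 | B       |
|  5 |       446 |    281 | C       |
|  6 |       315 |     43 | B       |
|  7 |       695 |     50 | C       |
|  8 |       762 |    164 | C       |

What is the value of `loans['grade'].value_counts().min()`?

4

value_counts of grade:
grade
B    5
C    4
Name: count, dtype: int64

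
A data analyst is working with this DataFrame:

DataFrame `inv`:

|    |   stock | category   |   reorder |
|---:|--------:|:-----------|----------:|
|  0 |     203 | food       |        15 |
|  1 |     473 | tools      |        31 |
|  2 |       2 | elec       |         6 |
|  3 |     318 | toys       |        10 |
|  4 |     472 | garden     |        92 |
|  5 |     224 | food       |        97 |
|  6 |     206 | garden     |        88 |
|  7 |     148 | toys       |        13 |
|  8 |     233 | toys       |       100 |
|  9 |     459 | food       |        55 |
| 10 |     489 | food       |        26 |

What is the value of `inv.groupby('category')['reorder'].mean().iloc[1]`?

group by category, mean of reorder:
category
elec       6.00
food      48.25
garden    90.00
tools     31.00
toys      41.00
Name: reorder, dtype: float64

48.25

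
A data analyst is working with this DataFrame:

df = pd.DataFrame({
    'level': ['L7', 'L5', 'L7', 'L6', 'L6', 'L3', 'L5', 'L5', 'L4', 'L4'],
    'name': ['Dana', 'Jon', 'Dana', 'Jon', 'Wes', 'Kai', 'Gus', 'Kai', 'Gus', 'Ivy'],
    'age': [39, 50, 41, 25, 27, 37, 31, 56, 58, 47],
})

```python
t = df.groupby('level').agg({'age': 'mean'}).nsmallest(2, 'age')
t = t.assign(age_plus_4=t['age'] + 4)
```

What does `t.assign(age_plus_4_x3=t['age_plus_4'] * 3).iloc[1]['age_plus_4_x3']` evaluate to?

123.0

group by level, mean of age:
             age
level           
L3     37.000000
L4     52.500000
L5     45.666667
L6     26.000000
L7     40.000000
take 2 rows with smallest age:
        age
level      
L6     26.0
L3     37.0
add column age_plus_4 = t['age'] + 4:
        age  age_plus_4
level                  
L6     26.0        30.0
L3     37.0        41.0
add column age_plus_4_x3 = t['age_plus_4'] * 3:
        age  age_plus_4  age_plus_4_x3
level                                 
L6     26.0        30.0           90.0
L3     37.0        41.0          123.0
Taking the value at position 1, column 'age_plus_4_x3' gives 123.0.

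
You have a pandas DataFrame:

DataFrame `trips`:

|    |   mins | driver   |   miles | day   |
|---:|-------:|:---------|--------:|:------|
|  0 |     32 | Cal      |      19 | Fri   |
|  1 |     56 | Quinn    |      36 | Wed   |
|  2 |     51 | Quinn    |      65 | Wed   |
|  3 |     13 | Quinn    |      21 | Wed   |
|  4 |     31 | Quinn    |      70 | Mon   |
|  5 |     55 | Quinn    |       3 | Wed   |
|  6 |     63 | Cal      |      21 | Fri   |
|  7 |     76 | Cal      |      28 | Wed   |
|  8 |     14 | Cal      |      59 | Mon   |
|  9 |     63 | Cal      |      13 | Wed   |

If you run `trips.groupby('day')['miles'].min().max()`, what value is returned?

59

group by day, min of miles:
day
Fri    19
Mon    59
Wed     3
Name: miles, dtype: int64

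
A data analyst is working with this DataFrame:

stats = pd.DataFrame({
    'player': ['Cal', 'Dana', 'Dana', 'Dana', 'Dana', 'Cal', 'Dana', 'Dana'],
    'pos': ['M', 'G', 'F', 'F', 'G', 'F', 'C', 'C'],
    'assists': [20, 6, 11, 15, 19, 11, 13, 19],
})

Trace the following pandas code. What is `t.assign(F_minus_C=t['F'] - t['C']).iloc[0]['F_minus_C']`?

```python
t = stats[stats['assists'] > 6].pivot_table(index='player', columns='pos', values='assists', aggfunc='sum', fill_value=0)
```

11

filter rows where assists > 6:
  player pos  assists
0    Cal   M       20
2   Dana   F       11
3   Dana   F       15
4   Dana   G       19
5    Cal   F       11
6   Dana   C       13
7   Dana   C       19
pivot: rows=player, cols=pos, sum(assists):
pos      C   F   G   M
player                
Cal      0  11   0  20
Dana    32  26  19   0
add column F_minus_C = t['F'] - t['C']:
pos      C   F   G   M  F_minus_C
player                           
Cal      0  11   0  20         11
Dana    32  26  19   0         -6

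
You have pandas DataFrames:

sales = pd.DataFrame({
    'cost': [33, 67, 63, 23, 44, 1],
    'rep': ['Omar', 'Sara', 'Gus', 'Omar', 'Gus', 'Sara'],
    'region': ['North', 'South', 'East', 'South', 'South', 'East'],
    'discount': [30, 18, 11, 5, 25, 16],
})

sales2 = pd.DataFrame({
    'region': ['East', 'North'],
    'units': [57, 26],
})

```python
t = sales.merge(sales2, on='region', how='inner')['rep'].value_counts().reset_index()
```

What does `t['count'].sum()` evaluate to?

3

merge on 'region' (how='inner') → 3 rows:
   cost   rep region  discount  units
0    33  Omar  North        30     26
1    63   Gus   East        11     57
2     1  Sara   East        16     57
value_counts of rep:
rep
Omar    1
Gus     1
Sara    1
Name: count, dtype: int64
reset_index():
    rep  count
0  Omar      1
1   Gus      1
2  Sara      1
The sum of column 'count' is 3.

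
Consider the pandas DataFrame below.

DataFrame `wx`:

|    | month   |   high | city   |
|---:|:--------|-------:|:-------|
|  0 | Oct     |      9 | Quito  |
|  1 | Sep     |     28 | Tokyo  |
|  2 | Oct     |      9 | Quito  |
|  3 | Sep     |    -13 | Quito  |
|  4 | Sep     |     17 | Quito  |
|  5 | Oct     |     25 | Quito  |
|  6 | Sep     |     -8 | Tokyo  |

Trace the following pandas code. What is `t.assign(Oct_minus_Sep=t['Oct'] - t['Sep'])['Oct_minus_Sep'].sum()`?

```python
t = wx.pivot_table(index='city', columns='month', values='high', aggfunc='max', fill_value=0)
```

pivot: rows=city, cols=month, max(high):
month  Oct  Sep
city           
Quito   25   17
Tokyo    0   28
add column Oct_minus_Sep = t['Oct'] - t['Sep']:
month  Oct  Sep  Oct_minus_Sep
city                          
Quito   25   17              8
Tokyo    0   28            -28
So sum() = -20.

-20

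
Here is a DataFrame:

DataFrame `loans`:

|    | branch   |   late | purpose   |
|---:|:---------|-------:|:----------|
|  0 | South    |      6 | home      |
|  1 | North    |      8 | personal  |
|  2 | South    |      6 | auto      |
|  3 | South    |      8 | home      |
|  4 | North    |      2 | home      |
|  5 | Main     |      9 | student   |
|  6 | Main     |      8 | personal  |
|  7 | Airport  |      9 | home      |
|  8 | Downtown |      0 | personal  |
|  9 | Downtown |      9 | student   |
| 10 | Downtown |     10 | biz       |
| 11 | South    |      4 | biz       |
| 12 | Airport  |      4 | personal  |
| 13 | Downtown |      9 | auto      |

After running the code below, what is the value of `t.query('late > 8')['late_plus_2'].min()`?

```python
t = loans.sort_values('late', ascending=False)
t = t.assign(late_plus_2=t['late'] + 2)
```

sort by late descending:
      branch  late   purpose
10  Downtown    10       biz
5       Main     9   student
7    Airport     9      home
9   Downtown     9   student
13  Downtown     9      auto
1      North     8  personal
3      South     8      home
6       Main     8  personal
0      South     6      home
2      South     6      auto
11     South     4       biz
12   Airport     4  personal
4      North     2      home
8   Downtown     0  personal
add column late_plus_2 = t['late'] + 2:
      branch  late   purpose  late_plus_2
10  Downtown    10       biz           12
5       Main     9   student           11
7    Airport     9      home           11
9   Downtown     9   student           11
13  Downtown     9      auto           11
1      North     8  personal           10
3      South     8      home           10
6       Main     8  personal           10
0      South     6      home            8
2      South     6      auto            8
11     South     4       biz            6
12   Airport     4  personal            6
4      North     2      home            4
8   Downtown     0  personal            2
filter rows where late > 8:
      branch  late  purpose  late_plus_2
10  Downtown    10      biz           12
5       Main     9  student           11
7    Airport     9     home           11
9   Downtown     9  student           11
13  Downtown     9     auto           11
min of column 'late_plus_2' → 11

11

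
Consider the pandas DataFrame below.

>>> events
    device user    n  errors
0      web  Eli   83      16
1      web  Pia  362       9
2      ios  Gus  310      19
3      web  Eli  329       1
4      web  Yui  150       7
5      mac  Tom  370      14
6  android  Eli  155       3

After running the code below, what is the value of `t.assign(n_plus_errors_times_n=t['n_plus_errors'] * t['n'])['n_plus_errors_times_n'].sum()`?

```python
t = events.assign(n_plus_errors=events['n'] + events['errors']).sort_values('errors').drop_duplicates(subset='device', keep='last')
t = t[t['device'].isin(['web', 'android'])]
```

32707

add column n_plus_errors = events['n'] + events['errors']:
    device user    n  errors  n_plus_errors
0      web  Eli   83      16             99
1      web  Pia  362       9            371
2      ios  Gus  310      19            329
3      web  Eli  329       1            330
4      web  Yui  150       7            157
5      mac  Tom  370      14            384
6  android  Eli  155       3            158
sort by errors:
    device user    n  errors  n_plus_errors
3      web  Eli  329       1            330
6  android  Eli  155       3            158
4      web  Yui  150       7            157
1      web  Pia  362       9            371
5      mac  Tom  370      14            384
0      web  Eli   83      16             99
2      ios  Gus  310      19            329
drop duplicate device (keep=last):
    device user    n  errors  n_plus_errors
6  android  Eli  155       3            158
5      mac  Tom  370      14            384
0      web  Eli   83      16             99
2      ios  Gus  310      19            329
filter rows where device in ['web', 'android']:
    device user    n  errors  n_plus_errors
6  android  Eli  155       3            158
0      web  Eli   83      16             99
add column n_plus_errors_times_n = t['n_plus_errors'] * t['n']:
    device user    n  errors  n_plus_errors  n_plus_errors_times_n
6  android  Eli  155       3            158                  24490
0      web  Eli   83      16             99                   8217
Hence 32707.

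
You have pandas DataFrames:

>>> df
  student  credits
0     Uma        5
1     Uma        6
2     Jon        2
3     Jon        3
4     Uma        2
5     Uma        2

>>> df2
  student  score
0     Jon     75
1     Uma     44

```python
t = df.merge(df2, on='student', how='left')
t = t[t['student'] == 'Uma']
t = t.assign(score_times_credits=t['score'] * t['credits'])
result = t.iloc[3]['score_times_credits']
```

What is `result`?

merge on 'student' (how='left') → 6 rows:
  student  credits  score
0     Uma        5     44
1     Uma        6     44
2     Jon        2     75
3     Jon        3     75
4     Uma        2     44
5     Uma        2     44
filter rows where student == 'Uma':
  student  credits  score
0     Uma        5     44
1     Uma        6     44
4     Uma        2     44
5     Uma        2     44
add column score_times_credits = t['score'] * t['credits']:
  student  credits  score  score_times_credits
0     Uma        5     44                  220
1     Uma        6     44                  264
4     Uma        2     44                   88
5     Uma        2     44                   88
Finally, value at position 3, column 'score_times_credits' = 88.

88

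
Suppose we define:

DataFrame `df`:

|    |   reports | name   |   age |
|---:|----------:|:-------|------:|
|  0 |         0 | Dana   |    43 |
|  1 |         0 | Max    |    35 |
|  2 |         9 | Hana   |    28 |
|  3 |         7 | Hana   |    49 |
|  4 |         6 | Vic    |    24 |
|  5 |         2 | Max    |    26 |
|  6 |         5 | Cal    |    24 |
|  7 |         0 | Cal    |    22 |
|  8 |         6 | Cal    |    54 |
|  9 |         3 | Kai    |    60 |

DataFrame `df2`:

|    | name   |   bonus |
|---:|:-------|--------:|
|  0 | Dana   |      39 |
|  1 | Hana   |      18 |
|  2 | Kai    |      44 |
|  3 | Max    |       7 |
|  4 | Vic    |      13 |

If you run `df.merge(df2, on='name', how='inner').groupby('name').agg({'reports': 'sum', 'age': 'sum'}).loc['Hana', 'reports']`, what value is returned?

merge on 'name' (how='inner') → 7 rows:
   reports  name  age  bonus
0        0  Dana   43     39
1        0   Max   35      7
2        9  Hana   28     18
3        7  Hana   49     18
4        6   Vic   24     13
5        2   Max   26      7
6        3   Kai   60     44
group by name: sum(reports), sum(age):
      reports  age
name              
Dana        0   43
Hana       16   77
Kai         3   60
Max         2   61
Vic         6   24
Finally, value at row 'Hana', column 'reports' = 16.

16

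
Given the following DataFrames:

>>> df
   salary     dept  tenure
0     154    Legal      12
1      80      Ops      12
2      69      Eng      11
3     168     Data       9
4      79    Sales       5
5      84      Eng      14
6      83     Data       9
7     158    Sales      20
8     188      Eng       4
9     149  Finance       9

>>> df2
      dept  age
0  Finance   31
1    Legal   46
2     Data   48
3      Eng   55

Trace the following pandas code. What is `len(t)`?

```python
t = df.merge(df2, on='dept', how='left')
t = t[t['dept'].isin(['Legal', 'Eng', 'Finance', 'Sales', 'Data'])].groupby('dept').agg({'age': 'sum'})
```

5

merge on 'dept' (how='left') → 10 rows:
   salary     dept  tenure   age
0     154    Legal      12  46.0
1      80      Ops      12   NaN
2      69      Eng      11  55.0
3     168     Data       9  48.0
4      79    Sales       5   NaN
5      84      Eng      14  55.0
6      83     Data       9  48.0
7     158    Sales      20   NaN
8     188      Eng       4  55.0
9     149  Finance       9  31.0
filter rows where dept in ['Legal', 'Eng', 'Finance', 'Sales', 'Data']:
   salary     dept  tenure   age
0     154    Legal      12  46.0
2      69      Eng      11  55.0
3     168     Data       9  48.0
4      79    Sales       5   NaN
5      84      Eng      14  55.0
6      83     Data       9  48.0
7     158    Sales      20   NaN
8     188      Eng       4  55.0
9     149  Finance       9  31.0
group by dept, sum of age:
           age
dept          
Data      96.0
Eng      165.0
Finance   31.0
Legal     46.0
Sales      0.0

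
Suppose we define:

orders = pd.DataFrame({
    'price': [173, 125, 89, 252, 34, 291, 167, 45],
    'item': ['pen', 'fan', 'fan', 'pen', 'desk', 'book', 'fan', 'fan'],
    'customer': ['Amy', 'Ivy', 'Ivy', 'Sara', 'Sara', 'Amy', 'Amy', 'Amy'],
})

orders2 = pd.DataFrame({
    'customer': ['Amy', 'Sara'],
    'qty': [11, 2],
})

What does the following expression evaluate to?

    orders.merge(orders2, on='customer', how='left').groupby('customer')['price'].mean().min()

107.0

merge on 'customer' (how='left') → 8 rows:
   price  item customer   qty
0    173   pen      Amy  11.0
1    125   fan      Ivy   NaN
2     89   fan      Ivy   NaN
3    252   pen     Sara   2.0
4     34  desk     Sara   2.0
5    291  book      Amy  11.0
6    167   fan      Amy  11.0
7     45   fan      Amy  11.0
group by customer, mean of price:
customer
Amy     169.0
Ivy     107.0
Sara    143.0
Name: price, dtype: float64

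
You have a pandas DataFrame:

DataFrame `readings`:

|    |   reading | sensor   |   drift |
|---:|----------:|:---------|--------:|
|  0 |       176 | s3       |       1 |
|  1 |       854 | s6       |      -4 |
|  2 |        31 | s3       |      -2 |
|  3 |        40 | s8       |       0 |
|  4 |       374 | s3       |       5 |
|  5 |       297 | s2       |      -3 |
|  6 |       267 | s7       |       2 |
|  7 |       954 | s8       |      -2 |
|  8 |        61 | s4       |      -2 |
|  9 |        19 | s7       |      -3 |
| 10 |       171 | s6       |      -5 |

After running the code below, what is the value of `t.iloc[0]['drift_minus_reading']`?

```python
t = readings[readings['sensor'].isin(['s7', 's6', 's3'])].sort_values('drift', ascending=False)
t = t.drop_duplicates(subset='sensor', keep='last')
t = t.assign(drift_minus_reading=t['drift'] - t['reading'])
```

-33

filter rows where sensor in ['s7', 's6', 's3']:
    reading sensor  drift
0       176     s3      1
1       854     s6     -4
2        31     s3     -2
4       374     s3      5
6       267     s7      2
9        19     s7     -3
10      171     s6     -5
sort by drift descending:
    reading sensor  drift
4       374     s3      5
6       267     s7      2
0       176     s3      1
2        31     s3     -2
9        19     s7     -3
1       854     s6     -4
10      171     s6     -5
drop duplicate sensor (keep=last):
    reading sensor  drift
2        31     s3     -2
9        19     s7     -3
10      171     s6     -5
add column drift_minus_reading = t['drift'] - t['reading']:
    reading sensor  drift  drift_minus_reading
2        31     s3     -2                  -33
9        19     s7     -3                  -22
10      171     s6     -5                 -176
Taking the value at position 0, column 'drift_minus_reading' gives -33.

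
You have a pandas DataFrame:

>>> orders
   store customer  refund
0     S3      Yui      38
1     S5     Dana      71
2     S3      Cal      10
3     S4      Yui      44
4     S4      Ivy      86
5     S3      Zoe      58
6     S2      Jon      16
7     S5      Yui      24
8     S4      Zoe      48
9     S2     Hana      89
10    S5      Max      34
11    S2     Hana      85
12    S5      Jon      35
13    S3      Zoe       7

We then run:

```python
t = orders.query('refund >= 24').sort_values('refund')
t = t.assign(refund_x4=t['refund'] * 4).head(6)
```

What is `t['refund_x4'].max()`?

filter rows where refund >= 24:
   store customer  refund
0     S3      Yui      38
1     S5     Dana      71
3     S4      Yui      44
4     S4      Ivy      86
5     S3      Zoe      58
7     S5      Yui      24
8     S4      Zoe      48
9     S2     Hana      89
10    S5      Max      34
11    S2     Hana      85
12    S5      Jon      35
sort by refund:
   store customer  refund
7     S5      Yui      24
10    S5      Max      34
12    S5      Jon      35
0     S3      Yui      38
3     S4      Yui      44
8     S4      Zoe      48
5     S3      Zoe      58
1     S5     Dana      71
11    S2     Hana      85
4     S4      Ivy      86
9     S2     Hana      89
add column refund_x4 = t['refund'] * 4:
   store customer  refund  refund_x4
7     S5      Yui      24         96
10    S5      Max      34        136
12    S5      Jon      35        140
0     S3      Yui      38        152
3     S4      Yui      44        176
8     S4      Zoe      48        192
5     S3      Zoe      58        232
1     S5     Dana      71        284
11    S2     Hana      85        340
4     S4      Ivy      86        344
9     S2     Hana      89        356
take first 6 rows:
   store customer  refund  refund_x4
7     S5      Yui      24         96
10    S5      Max      34        136
12    S5      Jon      35        140
0     S3      Yui      38        152
3     S4      Yui      44        176
8     S4      Zoe      48        192
Reading off the max of column 'refund_x4', we get 192.

192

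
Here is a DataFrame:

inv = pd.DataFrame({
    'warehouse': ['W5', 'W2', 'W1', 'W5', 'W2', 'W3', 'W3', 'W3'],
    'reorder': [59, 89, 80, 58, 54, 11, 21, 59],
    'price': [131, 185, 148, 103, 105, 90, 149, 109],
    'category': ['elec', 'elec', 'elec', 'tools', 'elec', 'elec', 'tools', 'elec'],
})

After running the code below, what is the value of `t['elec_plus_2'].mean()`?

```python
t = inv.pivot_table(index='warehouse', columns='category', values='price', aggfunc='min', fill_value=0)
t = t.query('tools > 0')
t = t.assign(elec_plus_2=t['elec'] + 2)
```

pivot: rows=warehouse, cols=category, min(price):
category   elec  tools
warehouse             
W1          148      0
W2          105      0
W3           90    149
W5          131    103
filter rows where tools > 0:
category   elec  tools
warehouse             
W3           90    149
W5          131    103
add column elec_plus_2 = t['elec'] + 2:
category   elec  tools  elec_plus_2
warehouse                          
W3           90    149           92
W5          131    103          133
The mean of column 'elec_plus_2' is 112.5.

112.5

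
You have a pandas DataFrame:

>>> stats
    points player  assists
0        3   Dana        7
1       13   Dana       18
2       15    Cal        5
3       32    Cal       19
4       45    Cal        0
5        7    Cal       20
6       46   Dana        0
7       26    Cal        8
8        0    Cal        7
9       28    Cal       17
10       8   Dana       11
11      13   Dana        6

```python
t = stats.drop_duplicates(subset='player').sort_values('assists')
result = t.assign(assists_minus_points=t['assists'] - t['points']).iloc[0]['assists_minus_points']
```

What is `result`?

-10

drop duplicate player (keep=first):
   points player  assists
0       3   Dana        7
2      15    Cal        5
sort by assists:
   points player  assists
2      15    Cal        5
0       3   Dana        7
add column assists_minus_points = t['assists'] - t['points']:
   points player  assists  assists_minus_points
2      15    Cal        5                   -10
0       3   Dana        7                     4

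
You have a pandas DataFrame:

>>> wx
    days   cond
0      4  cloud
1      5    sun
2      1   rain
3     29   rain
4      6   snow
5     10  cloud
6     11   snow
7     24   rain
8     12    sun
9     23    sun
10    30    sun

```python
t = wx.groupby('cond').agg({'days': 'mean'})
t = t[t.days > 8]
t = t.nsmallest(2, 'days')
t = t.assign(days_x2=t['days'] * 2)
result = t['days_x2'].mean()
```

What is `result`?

group by cond, mean of days:
       days
cond       
cloud   7.0
rain   18.0
snow    8.5
sun    17.5
filter rows where days > 8:
      days
cond      
rain  18.0
snow   8.5
sun   17.5
take 2 rows with smallest days:
      days
cond      
snow   8.5
sun   17.5
add column days_x2 = t['days'] * 2:
      days  days_x2
cond               
snow   8.5     17.0
sun   17.5     35.0
Reading off the mean of column 'days_x2', we get 26.0.

26.0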